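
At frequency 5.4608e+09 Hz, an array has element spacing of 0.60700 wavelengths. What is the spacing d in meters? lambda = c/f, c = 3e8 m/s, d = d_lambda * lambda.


lambda = c / f = 3.0000e+08 / 5.4608e+09 = 0.05493701 m
d = 0.60700 * 0.05493701 = 0.03335 m

0.03335 m


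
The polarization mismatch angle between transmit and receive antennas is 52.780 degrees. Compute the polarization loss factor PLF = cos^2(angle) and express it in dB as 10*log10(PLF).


PLF_linear = cos^2(52.780 deg) = 0.3658763
PLF_dB = 10 * log10(0.3658763) = -4.367 dB

-4.367 dB


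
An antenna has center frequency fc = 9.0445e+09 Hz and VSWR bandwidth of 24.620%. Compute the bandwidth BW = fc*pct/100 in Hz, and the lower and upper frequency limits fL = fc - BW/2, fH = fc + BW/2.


BW = 9.0445e+09 * 24.620/100 = 2.226756e+09 Hz
fL = 9.0445e+09 - 2.226756e+09/2 = 7.931e+09 Hz
fH = 9.0445e+09 + 2.226756e+09/2 = 1.016e+10 Hz

BW=2.227e+09 Hz, fL=7.931e+09 Hz, fH=1.016e+10 Hz


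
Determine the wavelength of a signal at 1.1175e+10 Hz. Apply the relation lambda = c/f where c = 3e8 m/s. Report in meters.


lambda = c / f = 3.0000e+08 / 1.1175e+10 = 0.02685 m

0.02685 m


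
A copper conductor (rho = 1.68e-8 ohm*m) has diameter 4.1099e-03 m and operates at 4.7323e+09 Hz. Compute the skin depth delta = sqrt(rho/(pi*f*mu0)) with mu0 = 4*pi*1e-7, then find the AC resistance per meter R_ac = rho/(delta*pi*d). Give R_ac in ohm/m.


delta = sqrt(1.68e-8 / (pi * 4.7323e+09 * 4*pi*1e-7)) = 9.482845e-07 m
R_ac = 1.68e-8 / (9.482845e-07 * pi * 4.1099e-03) = 1.372 ohm/m

1.372 ohm/m


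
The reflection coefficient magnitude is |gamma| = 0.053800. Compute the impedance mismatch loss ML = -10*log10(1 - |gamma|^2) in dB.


ML = -10 * log10(1 - 0.053800^2) = -10 * log10(0.99710556) = 0.01259 dB

0.01259 dB


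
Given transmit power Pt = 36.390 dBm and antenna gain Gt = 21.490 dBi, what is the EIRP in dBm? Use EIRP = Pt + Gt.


EIRP = Pt + Gt = 36.390 + 21.490 = 57.88 dBm

57.88 dBm


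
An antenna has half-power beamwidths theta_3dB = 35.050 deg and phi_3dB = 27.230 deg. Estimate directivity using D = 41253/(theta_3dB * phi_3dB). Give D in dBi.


D_linear = 41253 / (35.050 * 27.230) = 43.22349
D_dBi = 10 * log10(43.22349) = 16.36 dBi

16.36 dBi


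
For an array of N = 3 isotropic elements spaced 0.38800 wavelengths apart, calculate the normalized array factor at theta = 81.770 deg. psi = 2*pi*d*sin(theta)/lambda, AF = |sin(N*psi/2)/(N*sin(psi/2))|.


psi = 2*pi*0.38800*sin(81.770 deg) = 2.412769 rad
AF = |sin(3*2.412769/2) / (3*sin(2.412769/2))| = 0.1640

0.1640


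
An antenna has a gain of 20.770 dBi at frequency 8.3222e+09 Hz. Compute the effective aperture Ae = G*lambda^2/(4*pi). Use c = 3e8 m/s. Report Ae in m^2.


lambda = c / f = 3.0000e+08 / 8.3222e+09 = 0.03604816 m
G_linear = 10^(20.770/10) = 119.3988
Ae = G_linear * lambda^2 / (4*pi) = 119.3988 * 0.03604816^2 / (4*pi) = 0.01235 m^2

0.01235 m^2


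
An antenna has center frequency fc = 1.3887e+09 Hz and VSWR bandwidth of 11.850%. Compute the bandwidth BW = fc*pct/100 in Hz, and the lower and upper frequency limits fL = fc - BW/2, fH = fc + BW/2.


BW = 1.3887e+09 * 11.850/100 = 1.645610e+08 Hz
fL = 1.3887e+09 - 1.645610e+08/2 = 1.306e+09 Hz
fH = 1.3887e+09 + 1.645610e+08/2 = 1.471e+09 Hz

BW=1.646e+08 Hz, fL=1.306e+09 Hz, fH=1.471e+09 Hz


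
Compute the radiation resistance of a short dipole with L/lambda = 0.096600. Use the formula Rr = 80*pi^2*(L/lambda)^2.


Rr = 80 * pi^2 * (0.096600)^2 = 80 * 9.869604 * 9.331560e-03 = 7.368 ohm

7.368 ohm


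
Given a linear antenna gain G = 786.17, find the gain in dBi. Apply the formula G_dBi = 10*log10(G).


G_dBi = 10 * log10(786.17) = 28.96 dBi

28.96 dBi


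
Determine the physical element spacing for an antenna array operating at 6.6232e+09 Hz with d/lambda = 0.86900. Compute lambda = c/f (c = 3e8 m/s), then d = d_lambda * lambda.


lambda = c / f = 3.0000e+08 / 6.6232e+09 = 0.04529533 m
d = 0.86900 * 0.04529533 = 0.03936 m

0.03936 m


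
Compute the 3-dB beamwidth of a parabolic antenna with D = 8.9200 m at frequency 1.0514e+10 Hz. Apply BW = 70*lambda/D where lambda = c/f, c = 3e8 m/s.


lambda = c / f = 3.0000e+08 / 1.0514e+10 = 0.02853338 m
BW = 70 * 0.02853338 / 8.9200 = 0.2239 deg

0.2239 deg


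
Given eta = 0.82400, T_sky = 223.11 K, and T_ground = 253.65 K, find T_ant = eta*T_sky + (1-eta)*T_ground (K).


T_ant = 0.82400 * 223.11 + (1 - 0.82400) * 253.65 = 228.5 K

228.5 K


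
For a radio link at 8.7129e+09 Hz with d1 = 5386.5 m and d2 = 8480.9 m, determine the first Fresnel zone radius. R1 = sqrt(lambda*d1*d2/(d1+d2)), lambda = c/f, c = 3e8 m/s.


lambda = c / f = 3.0000e+08 / 8.7129e+09 = 0.03443170 m
R1 = sqrt(0.03443170 * 5386.5 * 8480.9 / (5386.5 + 8480.9)) = 10.65 m

10.65 m


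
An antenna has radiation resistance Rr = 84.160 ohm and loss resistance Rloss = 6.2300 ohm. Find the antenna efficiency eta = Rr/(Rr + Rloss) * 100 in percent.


eta = 84.160 / (84.160 + 6.2300) * 100 = 93.11%

93.11%


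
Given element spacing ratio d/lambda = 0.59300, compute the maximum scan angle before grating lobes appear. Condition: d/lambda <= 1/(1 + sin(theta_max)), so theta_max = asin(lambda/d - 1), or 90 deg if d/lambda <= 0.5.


lambda/d - 1 = 1/0.59300 - 1 = 0.6863406
theta_max = asin(0.6863406) = 43.34 deg

43.34 deg


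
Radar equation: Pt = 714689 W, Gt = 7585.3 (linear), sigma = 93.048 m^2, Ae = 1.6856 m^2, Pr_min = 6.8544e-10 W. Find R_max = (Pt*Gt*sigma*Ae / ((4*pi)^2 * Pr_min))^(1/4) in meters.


R^4 = 714689*7585.3*93.048*1.6856 / ((4*pi)^2 * 6.8544e-10) = 7.855291e+18
R_max = 7.855291e+18^0.25 = 52941 m

52941 m


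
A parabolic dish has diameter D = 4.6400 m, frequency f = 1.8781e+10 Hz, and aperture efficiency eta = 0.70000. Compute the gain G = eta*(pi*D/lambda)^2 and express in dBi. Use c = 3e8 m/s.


lambda = c / f = 3.0000e+08 / 1.8781e+10 = 0.01597359 m
G_linear = 0.70000 * (pi * 4.6400 / 0.01597359)^2 = 582946.5
G_dBi = 10 * log10(582946.5) = 57.66 dBi

57.66 dBi


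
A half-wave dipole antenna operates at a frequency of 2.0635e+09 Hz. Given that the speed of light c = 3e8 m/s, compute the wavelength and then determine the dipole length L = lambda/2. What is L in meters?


lambda = c / f = 3.0000e+08 / 2.0635e+09 = 0.1453841 m
L = lambda / 2 = 0.1453841 / 2 = 0.07269 m

0.07269 m


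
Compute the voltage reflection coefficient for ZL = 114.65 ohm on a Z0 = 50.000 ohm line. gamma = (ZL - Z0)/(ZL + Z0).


gamma = (114.65 - 50.000) / (114.65 + 50.000) = 0.3927

0.3927


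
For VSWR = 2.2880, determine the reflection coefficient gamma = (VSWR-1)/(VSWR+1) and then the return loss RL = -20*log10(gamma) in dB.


gamma = (2.2880 - 1) / (2.2880 + 1) = 0.3917275
RL = -20 * log10(0.3917275) = 8.140 dB

8.140 dB


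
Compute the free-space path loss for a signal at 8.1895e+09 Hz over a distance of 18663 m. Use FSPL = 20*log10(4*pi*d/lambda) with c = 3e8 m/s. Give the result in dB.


lambda = c / f = 3.0000e+08 / 8.1895e+09 = 0.03663227 m
FSPL = 20 * log10(4*pi*18663/0.03663227) = 136.1 dB

136.1 dB


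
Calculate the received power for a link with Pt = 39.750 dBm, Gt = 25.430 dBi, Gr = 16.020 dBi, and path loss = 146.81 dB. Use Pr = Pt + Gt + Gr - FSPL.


Pr = 39.750 + 25.430 + 16.020 - 146.81 = -65.61 dBm

-65.61 dBm


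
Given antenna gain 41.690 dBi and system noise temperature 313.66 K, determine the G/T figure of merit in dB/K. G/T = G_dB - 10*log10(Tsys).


G/T = 41.690 - 10*log10(313.66) = 41.690 - 24.96459 = 16.73 dB/K

16.73 dB/K


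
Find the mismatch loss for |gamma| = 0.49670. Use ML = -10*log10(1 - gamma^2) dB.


ML = -10 * log10(1 - 0.49670^2) = -10 * log10(0.75328911) = 1.230 dB

1.230 dB


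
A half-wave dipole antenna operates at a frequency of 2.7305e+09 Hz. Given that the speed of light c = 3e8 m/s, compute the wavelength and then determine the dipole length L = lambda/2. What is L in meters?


lambda = c / f = 3.0000e+08 / 2.7305e+09 = 0.1098700 m
L = lambda / 2 = 0.1098700 / 2 = 0.05493 m

0.05493 m


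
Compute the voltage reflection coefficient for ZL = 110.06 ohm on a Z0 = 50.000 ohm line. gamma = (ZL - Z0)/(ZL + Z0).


gamma = (110.06 - 50.000) / (110.06 + 50.000) = 0.3752

0.3752


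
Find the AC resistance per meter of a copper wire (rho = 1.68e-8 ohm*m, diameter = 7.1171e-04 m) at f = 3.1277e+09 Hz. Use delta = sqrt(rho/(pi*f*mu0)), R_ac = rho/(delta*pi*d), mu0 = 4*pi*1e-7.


delta = sqrt(1.68e-8 / (pi * 3.1277e+09 * 4*pi*1e-7)) = 1.166440e-06 m
R_ac = 1.68e-8 / (1.166440e-06 * pi * 7.1171e-04) = 6.442 ohm/m

6.442 ohm/m


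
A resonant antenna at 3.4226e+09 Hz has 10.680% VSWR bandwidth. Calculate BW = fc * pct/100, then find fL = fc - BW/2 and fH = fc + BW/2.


BW = 3.4226e+09 * 10.680/100 = 3.655337e+08 Hz
fL = 3.4226e+09 - 3.655337e+08/2 = 3.240e+09 Hz
fH = 3.4226e+09 + 3.655337e+08/2 = 3.605e+09 Hz

BW=3.655e+08 Hz, fL=3.240e+09 Hz, fH=3.605e+09 Hz


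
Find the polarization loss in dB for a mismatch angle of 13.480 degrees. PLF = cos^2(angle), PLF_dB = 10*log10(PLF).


PLF_linear = cos^2(13.480 deg) = 0.9456616
PLF_dB = 10 * log10(0.9456616) = -0.2426 dB

-0.2426 dB


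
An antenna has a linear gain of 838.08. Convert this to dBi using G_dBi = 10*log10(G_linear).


G_dBi = 10 * log10(838.08) = 29.23 dBi

29.23 dBi


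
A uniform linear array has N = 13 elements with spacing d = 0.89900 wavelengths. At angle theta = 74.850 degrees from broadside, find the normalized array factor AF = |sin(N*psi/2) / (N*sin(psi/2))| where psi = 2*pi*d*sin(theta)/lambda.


psi = 2*pi*0.89900*sin(74.850 deg) = 5.452267 rad
AF = |sin(13*5.452267/2) / (13*sin(5.452267/2))| = 0.1472

0.1472


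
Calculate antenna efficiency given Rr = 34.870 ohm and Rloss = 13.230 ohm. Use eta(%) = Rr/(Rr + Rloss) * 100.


eta = 34.870 / (34.870 + 13.230) * 100 = 72.49%

72.49%


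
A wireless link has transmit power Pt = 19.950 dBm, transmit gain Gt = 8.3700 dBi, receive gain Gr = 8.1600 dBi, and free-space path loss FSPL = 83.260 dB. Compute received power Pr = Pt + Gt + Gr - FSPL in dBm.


Pr = 19.950 + 8.3700 + 8.1600 - 83.260 = -46.78 dBm

-46.78 dBm


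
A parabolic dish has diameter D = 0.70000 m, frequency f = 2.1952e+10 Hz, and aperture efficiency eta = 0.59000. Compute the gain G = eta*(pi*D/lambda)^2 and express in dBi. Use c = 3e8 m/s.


lambda = c / f = 3.0000e+08 / 2.1952e+10 = 0.01366618 m
G_linear = 0.59000 * (pi * 0.70000 / 0.01366618)^2 = 15277.54
G_dBi = 10 * log10(15277.54) = 41.84 dBi

41.84 dBi


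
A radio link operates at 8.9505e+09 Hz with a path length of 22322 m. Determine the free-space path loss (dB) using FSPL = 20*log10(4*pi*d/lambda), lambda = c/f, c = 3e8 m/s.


lambda = c / f = 3.0000e+08 / 8.9505e+09 = 0.03351768 m
FSPL = 20 * log10(4*pi*22322/0.03351768) = 138.5 dB

138.5 dB


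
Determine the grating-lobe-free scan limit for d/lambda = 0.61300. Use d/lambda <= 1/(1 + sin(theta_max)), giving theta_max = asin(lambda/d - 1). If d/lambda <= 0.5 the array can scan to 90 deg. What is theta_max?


lambda/d - 1 = 1/0.61300 - 1 = 0.6313214
theta_max = asin(0.6313214) = 39.15 deg

39.15 deg


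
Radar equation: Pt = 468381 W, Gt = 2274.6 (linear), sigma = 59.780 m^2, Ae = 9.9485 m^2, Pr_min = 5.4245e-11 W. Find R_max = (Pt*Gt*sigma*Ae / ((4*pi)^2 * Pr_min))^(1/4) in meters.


R^4 = 468381*2274.6*59.780*9.9485 / ((4*pi)^2 * 5.4245e-11) = 7.396706e+19
R_max = 7.396706e+19^0.25 = 92738 m

92738 m


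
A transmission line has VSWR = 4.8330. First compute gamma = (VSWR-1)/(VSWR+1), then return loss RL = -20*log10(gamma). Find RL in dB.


gamma = (4.8330 - 1) / (4.8330 + 1) = 0.6571233
RL = -20 * log10(0.6571233) = 3.647 dB

3.647 dB


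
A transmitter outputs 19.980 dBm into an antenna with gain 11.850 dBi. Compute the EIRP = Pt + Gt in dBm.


EIRP = Pt + Gt = 19.980 + 11.850 = 31.83 dBm

31.83 dBm


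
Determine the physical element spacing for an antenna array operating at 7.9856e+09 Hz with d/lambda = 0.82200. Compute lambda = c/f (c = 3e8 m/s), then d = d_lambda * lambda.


lambda = c / f = 3.0000e+08 / 7.9856e+09 = 0.03756762 m
d = 0.82200 * 0.03756762 = 0.03088 m

0.03088 m


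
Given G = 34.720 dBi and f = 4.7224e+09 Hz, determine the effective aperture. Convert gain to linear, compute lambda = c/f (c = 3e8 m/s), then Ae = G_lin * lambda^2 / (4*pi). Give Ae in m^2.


lambda = c / f = 3.0000e+08 / 4.7224e+09 = 0.06352702 m
G_linear = 10^(34.720/10) = 2964.831
Ae = G_linear * lambda^2 / (4*pi) = 2964.831 * 0.06352702^2 / (4*pi) = 0.9522 m^2

0.9522 m^2


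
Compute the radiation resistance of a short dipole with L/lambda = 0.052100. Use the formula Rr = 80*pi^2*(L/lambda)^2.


Rr = 80 * pi^2 * (0.052100)^2 = 80 * 9.869604 * 2.714410e-03 = 2.143 ohm

2.143 ohm


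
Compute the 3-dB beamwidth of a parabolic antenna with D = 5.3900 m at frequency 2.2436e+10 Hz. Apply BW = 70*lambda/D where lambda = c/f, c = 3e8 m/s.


lambda = c / f = 3.0000e+08 / 2.2436e+10 = 0.01337137 m
BW = 70 * 0.01337137 / 5.3900 = 0.1737 deg

0.1737 deg


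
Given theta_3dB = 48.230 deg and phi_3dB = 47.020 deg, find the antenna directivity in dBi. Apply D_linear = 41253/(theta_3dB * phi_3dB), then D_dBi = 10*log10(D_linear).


D_linear = 41253 / (48.230 * 47.020) = 18.19096
D_dBi = 10 * log10(18.19096) = 12.60 dBi

12.60 dBi


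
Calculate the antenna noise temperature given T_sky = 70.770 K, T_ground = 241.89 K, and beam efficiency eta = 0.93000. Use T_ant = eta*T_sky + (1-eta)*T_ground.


T_ant = 0.93000 * 70.770 + (1 - 0.93000) * 241.89 = 82.75 K

82.75 K


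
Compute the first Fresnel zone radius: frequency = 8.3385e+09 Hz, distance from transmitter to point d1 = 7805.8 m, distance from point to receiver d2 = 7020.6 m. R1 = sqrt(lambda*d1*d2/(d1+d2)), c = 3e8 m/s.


lambda = c / f = 3.0000e+08 / 8.3385e+09 = 0.03597769 m
R1 = sqrt(0.03597769 * 7805.8 * 7020.6 / (7805.8 + 7020.6)) = 11.53 m

11.53 m


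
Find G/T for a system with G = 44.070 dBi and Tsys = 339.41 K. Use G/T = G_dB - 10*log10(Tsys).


G/T = 44.070 - 10*log10(339.41) = 44.070 - 25.30725 = 18.76 dB/K

18.76 dB/K


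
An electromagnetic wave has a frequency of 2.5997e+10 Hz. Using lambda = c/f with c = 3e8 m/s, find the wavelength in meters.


lambda = c / f = 3.0000e+08 / 2.5997e+10 = 0.01154 m

0.01154 m


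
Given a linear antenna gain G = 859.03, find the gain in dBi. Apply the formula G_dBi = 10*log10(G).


G_dBi = 10 * log10(859.03) = 29.34 dBi

29.34 dBi


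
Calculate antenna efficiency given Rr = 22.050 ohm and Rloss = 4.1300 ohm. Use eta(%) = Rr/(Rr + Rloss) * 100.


eta = 22.050 / (22.050 + 4.1300) * 100 = 84.22%

84.22%


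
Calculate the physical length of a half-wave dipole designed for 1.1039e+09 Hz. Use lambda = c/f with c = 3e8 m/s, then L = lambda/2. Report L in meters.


lambda = c / f = 3.0000e+08 / 1.1039e+09 = 0.2717637 m
L = lambda / 2 = 0.2717637 / 2 = 0.1359 m

0.1359 m


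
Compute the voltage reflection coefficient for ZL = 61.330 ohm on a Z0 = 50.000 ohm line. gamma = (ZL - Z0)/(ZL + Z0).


gamma = (61.330 - 50.000) / (61.330 + 50.000) = 0.1018

0.1018


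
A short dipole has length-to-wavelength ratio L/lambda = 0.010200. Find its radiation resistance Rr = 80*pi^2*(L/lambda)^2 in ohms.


Rr = 80 * pi^2 * (0.010200)^2 = 80 * 9.869604 * 1.040400e-04 = 0.08215 ohm

0.08215 ohm


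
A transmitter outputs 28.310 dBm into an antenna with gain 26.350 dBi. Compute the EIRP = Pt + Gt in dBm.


EIRP = Pt + Gt = 28.310 + 26.350 = 54.66 dBm

54.66 dBm


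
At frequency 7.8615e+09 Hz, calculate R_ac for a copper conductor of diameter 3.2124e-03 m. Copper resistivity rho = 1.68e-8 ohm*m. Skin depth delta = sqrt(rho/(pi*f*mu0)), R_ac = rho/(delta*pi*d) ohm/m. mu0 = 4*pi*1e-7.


delta = sqrt(1.68e-8 / (pi * 7.8615e+09 * 4*pi*1e-7)) = 7.357361e-07 m
R_ac = 1.68e-8 / (7.357361e-07 * pi * 3.2124e-03) = 2.263 ohm/m

2.263 ohm/m


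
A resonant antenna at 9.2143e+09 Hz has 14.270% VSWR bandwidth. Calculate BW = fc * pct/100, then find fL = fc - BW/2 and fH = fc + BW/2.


BW = 9.2143e+09 * 14.270/100 = 1.314881e+09 Hz
fL = 9.2143e+09 - 1.314881e+09/2 = 8.557e+09 Hz
fH = 9.2143e+09 + 1.314881e+09/2 = 9.872e+09 Hz

BW=1.315e+09 Hz, fL=8.557e+09 Hz, fH=9.872e+09 Hz


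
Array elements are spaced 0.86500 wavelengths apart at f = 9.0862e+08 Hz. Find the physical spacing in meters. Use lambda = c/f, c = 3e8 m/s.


lambda = c / f = 3.0000e+08 / 9.0862e+08 = 0.3301710 m
d = 0.86500 * 0.3301710 = 0.2856 m

0.2856 m


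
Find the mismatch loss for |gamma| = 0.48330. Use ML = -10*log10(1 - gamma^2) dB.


ML = -10 * log10(1 - 0.48330^2) = -10 * log10(0.76642111) = 1.155 dB

1.155 dB


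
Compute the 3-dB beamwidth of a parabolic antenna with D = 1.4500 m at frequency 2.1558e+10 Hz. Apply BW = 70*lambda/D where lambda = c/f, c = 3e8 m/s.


lambda = c / f = 3.0000e+08 / 2.1558e+10 = 0.01391595 m
BW = 70 * 0.01391595 / 1.4500 = 0.6718 deg

0.6718 deg


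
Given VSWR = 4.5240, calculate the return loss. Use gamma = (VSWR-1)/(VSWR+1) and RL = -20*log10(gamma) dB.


gamma = (4.5240 - 1) / (4.5240 + 1) = 0.6379435
RL = -20 * log10(0.6379435) = 3.904 dB

3.904 dB


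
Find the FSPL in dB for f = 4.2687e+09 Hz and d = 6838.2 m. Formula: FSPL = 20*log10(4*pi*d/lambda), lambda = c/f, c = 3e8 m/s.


lambda = c / f = 3.0000e+08 / 4.2687e+09 = 0.07027901 m
FSPL = 20 * log10(4*pi*6838.2/0.07027901) = 121.7 dB

121.7 dB


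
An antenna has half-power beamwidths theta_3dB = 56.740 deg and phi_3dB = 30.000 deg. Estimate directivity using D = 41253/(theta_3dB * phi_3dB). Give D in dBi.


D_linear = 41253 / (56.740 * 30.000) = 24.23511
D_dBi = 10 * log10(24.23511) = 13.84 dBi

13.84 dBi


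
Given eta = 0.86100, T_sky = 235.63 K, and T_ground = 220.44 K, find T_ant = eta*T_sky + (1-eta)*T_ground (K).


T_ant = 0.86100 * 235.63 + (1 - 0.86100) * 220.44 = 233.5 K

233.5 K


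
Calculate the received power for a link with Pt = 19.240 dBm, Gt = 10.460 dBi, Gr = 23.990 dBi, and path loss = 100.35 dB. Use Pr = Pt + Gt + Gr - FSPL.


Pr = 19.240 + 10.460 + 23.990 - 100.35 = -46.66 dBm

-46.66 dBm


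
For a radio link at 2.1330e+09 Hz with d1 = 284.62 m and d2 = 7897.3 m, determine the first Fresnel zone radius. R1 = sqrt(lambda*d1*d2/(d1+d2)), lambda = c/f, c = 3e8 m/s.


lambda = c / f = 3.0000e+08 / 2.1330e+09 = 0.1406470 m
R1 = sqrt(0.1406470 * 284.62 * 7897.3 / (284.62 + 7897.3)) = 6.216 m

6.216 m


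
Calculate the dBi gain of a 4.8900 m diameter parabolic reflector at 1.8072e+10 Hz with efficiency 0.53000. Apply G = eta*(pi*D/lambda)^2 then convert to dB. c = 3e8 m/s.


lambda = c / f = 3.0000e+08 / 1.8072e+10 = 0.01660027 m
G_linear = 0.53000 * (pi * 4.8900 / 0.01660027)^2 = 453903.0
G_dBi = 10 * log10(453903.0) = 56.57 dBi

56.57 dBi


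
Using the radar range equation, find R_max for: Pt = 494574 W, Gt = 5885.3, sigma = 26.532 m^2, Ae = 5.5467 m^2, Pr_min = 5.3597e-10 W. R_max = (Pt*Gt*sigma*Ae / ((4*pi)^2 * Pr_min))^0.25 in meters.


R^4 = 494574*5885.3*26.532*5.5467 / ((4*pi)^2 * 5.3597e-10) = 5.061093e+18
R_max = 5.061093e+18^0.25 = 47431 m

47431 m


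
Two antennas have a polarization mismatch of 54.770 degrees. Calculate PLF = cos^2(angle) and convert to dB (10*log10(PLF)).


PLF_linear = cos^2(54.770 deg) = 0.3327676
PLF_dB = 10 * log10(0.3327676) = -4.779 dB

-4.779 dB


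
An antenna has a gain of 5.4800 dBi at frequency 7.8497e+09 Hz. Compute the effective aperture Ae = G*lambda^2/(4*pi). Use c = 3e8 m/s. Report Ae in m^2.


lambda = c / f = 3.0000e+08 / 7.8497e+09 = 0.03821802 m
G_linear = 10^(5.4800/10) = 3.531832
Ae = G_linear * lambda^2 / (4*pi) = 3.531832 * 0.03821802^2 / (4*pi) = 4.105e-04 m^2

4.105e-04 m^2


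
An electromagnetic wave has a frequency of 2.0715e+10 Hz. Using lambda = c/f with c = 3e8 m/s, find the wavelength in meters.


lambda = c / f = 3.0000e+08 / 2.0715e+10 = 0.01448 m

0.01448 m


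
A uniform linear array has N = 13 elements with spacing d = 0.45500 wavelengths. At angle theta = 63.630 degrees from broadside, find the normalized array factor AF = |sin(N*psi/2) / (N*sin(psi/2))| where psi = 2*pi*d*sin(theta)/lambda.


psi = 2*pi*0.45500*sin(63.630 deg) = 2.561370 rad
AF = |sin(13*2.561370/2) / (13*sin(2.561370/2))| = 0.06487

0.06487


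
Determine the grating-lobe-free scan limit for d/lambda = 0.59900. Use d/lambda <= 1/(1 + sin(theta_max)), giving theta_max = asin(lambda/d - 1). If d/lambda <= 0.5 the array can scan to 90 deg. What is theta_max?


lambda/d - 1 = 1/0.59900 - 1 = 0.6694491
theta_max = asin(0.6694491) = 42.02 deg

42.02 deg


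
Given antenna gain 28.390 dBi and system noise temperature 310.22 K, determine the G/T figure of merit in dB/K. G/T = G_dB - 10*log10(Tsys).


G/T = 28.390 - 10*log10(310.22) = 28.390 - 24.91670 = 3.473 dB/K

3.473 dB/K


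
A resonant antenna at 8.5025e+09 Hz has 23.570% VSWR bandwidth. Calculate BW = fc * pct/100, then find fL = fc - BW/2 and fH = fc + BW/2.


BW = 8.5025e+09 * 23.570/100 = 2.004039e+09 Hz
fL = 8.5025e+09 - 2.004039e+09/2 = 7.500e+09 Hz
fH = 8.5025e+09 + 2.004039e+09/2 = 9.505e+09 Hz

BW=2.004e+09 Hz, fL=7.500e+09 Hz, fH=9.505e+09 Hz


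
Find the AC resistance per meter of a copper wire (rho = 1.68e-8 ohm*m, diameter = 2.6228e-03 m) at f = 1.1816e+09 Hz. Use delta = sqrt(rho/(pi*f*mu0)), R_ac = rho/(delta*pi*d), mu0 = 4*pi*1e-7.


delta = sqrt(1.68e-8 / (pi * 1.1816e+09 * 4*pi*1e-7)) = 1.897752e-06 m
R_ac = 1.68e-8 / (1.897752e-06 * pi * 2.6228e-03) = 1.074 ohm/m

1.074 ohm/m


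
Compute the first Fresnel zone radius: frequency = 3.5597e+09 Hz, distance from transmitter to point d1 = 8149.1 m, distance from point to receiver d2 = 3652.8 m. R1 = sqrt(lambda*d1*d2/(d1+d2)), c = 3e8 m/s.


lambda = c / f = 3.0000e+08 / 3.5597e+09 = 0.08427676 m
R1 = sqrt(0.08427676 * 8149.1 * 3652.8 / (8149.1 + 3652.8)) = 14.58 m

14.58 m


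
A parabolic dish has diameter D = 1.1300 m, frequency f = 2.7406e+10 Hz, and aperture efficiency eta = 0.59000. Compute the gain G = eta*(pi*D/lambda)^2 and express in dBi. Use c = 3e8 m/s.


lambda = c / f = 3.0000e+08 / 2.7406e+10 = 0.01094651 m
G_linear = 0.59000 * (pi * 1.1300 / 0.01094651)^2 = 62052.21
G_dBi = 10 * log10(62052.21) = 47.93 dBi

47.93 dBi


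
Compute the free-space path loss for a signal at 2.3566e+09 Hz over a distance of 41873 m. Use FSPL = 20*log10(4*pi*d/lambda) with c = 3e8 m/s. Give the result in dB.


lambda = c / f = 3.0000e+08 / 2.3566e+09 = 0.1273020 m
FSPL = 20 * log10(4*pi*41873/0.1273020) = 132.3 dB

132.3 dB


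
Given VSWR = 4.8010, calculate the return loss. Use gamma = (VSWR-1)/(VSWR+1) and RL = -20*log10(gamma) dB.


gamma = (4.8010 - 1) / (4.8010 + 1) = 0.6552319
RL = -20 * log10(0.6552319) = 3.672 dB

3.672 dB


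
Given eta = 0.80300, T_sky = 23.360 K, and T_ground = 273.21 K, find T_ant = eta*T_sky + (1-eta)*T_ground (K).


T_ant = 0.80300 * 23.360 + (1 - 0.80300) * 273.21 = 72.58 K

72.58 K


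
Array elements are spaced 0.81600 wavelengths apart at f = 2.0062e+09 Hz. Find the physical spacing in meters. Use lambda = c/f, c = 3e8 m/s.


lambda = c / f = 3.0000e+08 / 2.0062e+09 = 0.1495364 m
d = 0.81600 * 0.1495364 = 0.1220 m

0.1220 m


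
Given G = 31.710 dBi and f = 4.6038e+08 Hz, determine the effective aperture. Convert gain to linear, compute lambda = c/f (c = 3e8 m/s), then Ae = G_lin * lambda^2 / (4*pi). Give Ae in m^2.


lambda = c / f = 3.0000e+08 / 4.6038e+08 = 0.6516356 m
G_linear = 10^(31.710/10) = 1482.518
Ae = G_linear * lambda^2 / (4*pi) = 1482.518 * 0.6516356^2 / (4*pi) = 50.10 m^2

50.10 m^2


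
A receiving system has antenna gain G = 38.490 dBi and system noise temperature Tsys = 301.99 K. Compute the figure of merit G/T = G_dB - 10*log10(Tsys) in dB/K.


G/T = 38.490 - 10*log10(301.99) = 38.490 - 24.79993 = 13.69 dB/K

13.69 dB/K


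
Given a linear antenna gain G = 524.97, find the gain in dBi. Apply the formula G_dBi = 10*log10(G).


G_dBi = 10 * log10(524.97) = 27.20 dBi

27.20 dBi


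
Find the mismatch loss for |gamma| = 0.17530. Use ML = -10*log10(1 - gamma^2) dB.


ML = -10 * log10(1 - 0.17530^2) = -10 * log10(0.96926991) = 0.1356 dB

0.1356 dB


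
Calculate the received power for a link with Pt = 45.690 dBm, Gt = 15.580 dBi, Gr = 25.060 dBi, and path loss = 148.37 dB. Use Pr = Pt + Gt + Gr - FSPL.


Pr = 45.690 + 15.580 + 25.060 - 148.37 = -62.04 dBm

-62.04 dBm


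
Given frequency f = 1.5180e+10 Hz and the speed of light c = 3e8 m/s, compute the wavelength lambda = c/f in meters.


lambda = c / f = 3.0000e+08 / 1.5180e+10 = 0.01976 m

0.01976 m


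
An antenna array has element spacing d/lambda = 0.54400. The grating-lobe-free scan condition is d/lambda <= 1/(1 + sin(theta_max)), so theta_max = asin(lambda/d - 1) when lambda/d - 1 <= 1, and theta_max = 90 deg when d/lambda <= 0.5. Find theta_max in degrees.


lambda/d - 1 = 1/0.54400 - 1 = 0.8382353
theta_max = asin(0.8382353) = 56.95 deg

56.95 deg


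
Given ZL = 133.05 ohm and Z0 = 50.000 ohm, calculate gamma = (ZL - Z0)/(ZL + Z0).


gamma = (133.05 - 50.000) / (133.05 + 50.000) = 0.4537

0.4537


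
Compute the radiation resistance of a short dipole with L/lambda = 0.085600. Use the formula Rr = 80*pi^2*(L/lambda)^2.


Rr = 80 * pi^2 * (0.085600)^2 = 80 * 9.869604 * 7.327360e-03 = 5.785 ohm

5.785 ohm


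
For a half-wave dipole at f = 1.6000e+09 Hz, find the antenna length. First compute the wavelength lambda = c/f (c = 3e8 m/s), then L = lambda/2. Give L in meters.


lambda = c / f = 3.0000e+08 / 1.6000e+09 = 0.1875000 m
L = lambda / 2 = 0.1875000 / 2 = 0.09375 m

0.09375 m


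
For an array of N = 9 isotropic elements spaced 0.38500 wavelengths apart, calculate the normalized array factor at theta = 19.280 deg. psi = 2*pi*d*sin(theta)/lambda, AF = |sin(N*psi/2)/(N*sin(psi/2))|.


psi = 2*pi*0.38500*sin(19.280 deg) = 0.7987260 rad
AF = |sin(9*0.7987260/2) / (9*sin(0.7987260/2))| = 0.1250

0.1250


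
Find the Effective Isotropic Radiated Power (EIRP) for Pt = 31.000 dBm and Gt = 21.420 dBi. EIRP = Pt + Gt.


EIRP = Pt + Gt = 31.000 + 21.420 = 52.42 dBm

52.42 dBm


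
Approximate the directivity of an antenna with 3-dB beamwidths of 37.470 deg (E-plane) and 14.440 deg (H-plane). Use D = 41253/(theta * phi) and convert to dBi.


D_linear = 41253 / (37.470 * 14.440) = 76.24382
D_dBi = 10 * log10(76.24382) = 18.82 dBi

18.82 dBi


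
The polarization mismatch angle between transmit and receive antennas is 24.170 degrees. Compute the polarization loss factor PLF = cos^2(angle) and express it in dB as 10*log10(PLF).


PLF_linear = cos^2(24.170 deg) = 0.8323545
PLF_dB = 10 * log10(0.8323545) = -0.7969 dB

-0.7969 dB


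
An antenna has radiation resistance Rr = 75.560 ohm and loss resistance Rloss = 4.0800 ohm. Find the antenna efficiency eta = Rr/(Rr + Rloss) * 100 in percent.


eta = 75.560 / (75.560 + 4.0800) * 100 = 94.88%

94.88%


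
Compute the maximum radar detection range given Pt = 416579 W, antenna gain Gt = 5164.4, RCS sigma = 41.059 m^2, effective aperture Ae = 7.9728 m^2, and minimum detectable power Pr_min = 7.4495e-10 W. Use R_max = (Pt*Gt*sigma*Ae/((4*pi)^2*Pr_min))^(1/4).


R^4 = 416579*5164.4*41.059*7.9728 / ((4*pi)^2 * 7.4495e-10) = 5.986729e+18
R_max = 5.986729e+18^0.25 = 49465 m

49465 m


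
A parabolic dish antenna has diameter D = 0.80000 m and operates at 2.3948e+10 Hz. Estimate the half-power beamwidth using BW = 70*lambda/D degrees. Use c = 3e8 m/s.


lambda = c / f = 3.0000e+08 / 2.3948e+10 = 0.01252714 m
BW = 70 * 0.01252714 / 0.80000 = 1.096 deg

1.096 deg


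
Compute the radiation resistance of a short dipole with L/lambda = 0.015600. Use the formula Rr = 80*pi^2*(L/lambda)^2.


Rr = 80 * pi^2 * (0.015600)^2 = 80 * 9.869604 * 2.433600e-04 = 0.1921 ohm

0.1921 ohm


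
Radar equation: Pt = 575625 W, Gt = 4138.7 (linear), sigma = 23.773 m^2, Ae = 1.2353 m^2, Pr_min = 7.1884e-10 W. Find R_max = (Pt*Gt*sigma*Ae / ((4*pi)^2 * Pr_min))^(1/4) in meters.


R^4 = 575625*4138.7*23.773*1.2353 / ((4*pi)^2 * 7.1884e-10) = 6.163226e+17
R_max = 6.163226e+17^0.25 = 28019 m

28019 m


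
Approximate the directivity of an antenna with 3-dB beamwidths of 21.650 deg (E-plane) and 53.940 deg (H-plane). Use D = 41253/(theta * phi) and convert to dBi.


D_linear = 41253 / (21.650 * 53.940) = 35.32537
D_dBi = 10 * log10(35.32537) = 15.48 dBi

15.48 dBi


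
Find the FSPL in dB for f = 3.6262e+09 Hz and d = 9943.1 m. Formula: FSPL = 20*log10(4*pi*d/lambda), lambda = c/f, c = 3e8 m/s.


lambda = c / f = 3.0000e+08 / 3.6262e+09 = 0.08273123 m
FSPL = 20 * log10(4*pi*9943.1/0.08273123) = 123.6 dB

123.6 dB


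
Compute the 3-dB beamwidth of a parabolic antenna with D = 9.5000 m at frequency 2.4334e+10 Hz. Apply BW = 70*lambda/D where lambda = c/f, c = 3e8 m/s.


lambda = c / f = 3.0000e+08 / 2.4334e+10 = 0.01232843 m
BW = 70 * 0.01232843 / 9.5000 = 0.09084 deg

0.09084 deg


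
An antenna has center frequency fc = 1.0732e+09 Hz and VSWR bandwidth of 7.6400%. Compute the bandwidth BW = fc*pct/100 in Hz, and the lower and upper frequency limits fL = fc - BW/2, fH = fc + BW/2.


BW = 1.0732e+09 * 7.6400/100 = 8.199248e+07 Hz
fL = 1.0732e+09 - 8.199248e+07/2 = 1.032e+09 Hz
fH = 1.0732e+09 + 8.199248e+07/2 = 1.114e+09 Hz

BW=8.199e+07 Hz, fL=1.032e+09 Hz, fH=1.114e+09 Hz


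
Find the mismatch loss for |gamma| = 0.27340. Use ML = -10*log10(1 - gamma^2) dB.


ML = -10 * log10(1 - 0.27340^2) = -10 * log10(0.92525244) = 0.3374 dB

0.3374 dB


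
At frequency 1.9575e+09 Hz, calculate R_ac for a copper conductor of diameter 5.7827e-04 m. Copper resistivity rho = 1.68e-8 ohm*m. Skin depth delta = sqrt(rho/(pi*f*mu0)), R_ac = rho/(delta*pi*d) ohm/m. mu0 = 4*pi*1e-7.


delta = sqrt(1.68e-8 / (pi * 1.9575e+09 * 4*pi*1e-7)) = 1.474429e-06 m
R_ac = 1.68e-8 / (1.474429e-06 * pi * 5.7827e-04) = 6.272 ohm/m

6.272 ohm/m


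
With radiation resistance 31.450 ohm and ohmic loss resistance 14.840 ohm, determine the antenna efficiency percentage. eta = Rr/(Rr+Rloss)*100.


eta = 31.450 / (31.450 + 14.840) * 100 = 67.94%

67.94%


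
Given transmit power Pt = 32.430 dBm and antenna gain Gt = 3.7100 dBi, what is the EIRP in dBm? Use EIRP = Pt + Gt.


EIRP = Pt + Gt = 32.430 + 3.7100 = 36.14 dBm

36.14 dBm


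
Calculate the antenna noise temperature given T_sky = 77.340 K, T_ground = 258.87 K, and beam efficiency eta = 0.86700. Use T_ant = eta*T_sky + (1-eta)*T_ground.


T_ant = 0.86700 * 77.340 + (1 - 0.86700) * 258.87 = 101.5 K

101.5 K


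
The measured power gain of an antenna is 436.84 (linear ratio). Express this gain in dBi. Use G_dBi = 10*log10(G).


G_dBi = 10 * log10(436.84) = 26.40 dBi

26.40 dBi


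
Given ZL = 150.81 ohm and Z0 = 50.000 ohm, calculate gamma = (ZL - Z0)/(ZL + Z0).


gamma = (150.81 - 50.000) / (150.81 + 50.000) = 0.5020

0.5020


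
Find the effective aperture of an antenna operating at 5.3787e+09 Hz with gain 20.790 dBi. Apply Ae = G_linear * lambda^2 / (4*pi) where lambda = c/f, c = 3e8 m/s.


lambda = c / f = 3.0000e+08 / 5.3787e+09 = 0.05577556 m
G_linear = 10^(20.790/10) = 119.9499
Ae = G_linear * lambda^2 / (4*pi) = 119.9499 * 0.05577556^2 / (4*pi) = 0.02969 m^2

0.02969 m^2


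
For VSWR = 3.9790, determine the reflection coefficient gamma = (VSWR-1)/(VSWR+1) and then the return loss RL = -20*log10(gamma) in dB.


gamma = (3.9790 - 1) / (3.9790 + 1) = 0.5983129
RL = -20 * log10(0.5983129) = 4.461 dB

4.461 dB


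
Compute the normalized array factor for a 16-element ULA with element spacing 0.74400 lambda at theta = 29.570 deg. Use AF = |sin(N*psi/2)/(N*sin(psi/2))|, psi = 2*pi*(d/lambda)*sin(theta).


psi = 2*pi*0.74400*sin(29.570 deg) = 2.306896 rad
AF = |sin(16*2.306896/2) / (16*sin(2.306896/2))| = 0.02627

0.02627


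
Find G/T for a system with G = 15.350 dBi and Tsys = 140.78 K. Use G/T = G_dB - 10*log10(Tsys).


G/T = 15.350 - 10*log10(140.78) = 15.350 - 21.48541 = -6.135 dB/K

-6.135 dB/K


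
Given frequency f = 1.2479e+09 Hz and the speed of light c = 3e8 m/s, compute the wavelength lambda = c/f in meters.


lambda = c / f = 3.0000e+08 / 1.2479e+09 = 0.2404 m

0.2404 m


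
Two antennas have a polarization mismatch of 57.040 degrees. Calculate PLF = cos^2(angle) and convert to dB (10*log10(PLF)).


PLF_linear = cos^2(57.040 deg) = 0.2959941
PLF_dB = 10 * log10(0.2959941) = -5.287 dB

-5.287 dB


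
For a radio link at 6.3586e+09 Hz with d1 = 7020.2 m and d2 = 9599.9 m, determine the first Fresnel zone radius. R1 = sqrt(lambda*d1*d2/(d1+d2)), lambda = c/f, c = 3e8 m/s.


lambda = c / f = 3.0000e+08 / 6.3586e+09 = 0.04718020 m
R1 = sqrt(0.04718020 * 7020.2 * 9599.9 / (7020.2 + 9599.9)) = 13.83 m

13.83 m


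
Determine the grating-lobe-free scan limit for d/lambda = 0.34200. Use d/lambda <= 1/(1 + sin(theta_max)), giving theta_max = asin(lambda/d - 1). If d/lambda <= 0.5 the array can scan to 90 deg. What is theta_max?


lambda/d - 1 = 1/0.34200 - 1 = 1.923977 >= 1
d/lambda <= 0.5, so the array can scan to endfire without grating lobes: theta_max = 90 deg

90 deg


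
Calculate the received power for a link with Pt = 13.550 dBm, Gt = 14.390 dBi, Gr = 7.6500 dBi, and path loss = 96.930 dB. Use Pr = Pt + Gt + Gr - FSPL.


Pr = 13.550 + 14.390 + 7.6500 - 96.930 = -61.34 dBm

-61.34 dBm


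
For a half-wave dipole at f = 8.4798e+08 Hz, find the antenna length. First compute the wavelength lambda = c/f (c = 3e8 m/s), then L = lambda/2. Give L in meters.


lambda = c / f = 3.0000e+08 / 8.4798e+08 = 0.3537819 m
L = lambda / 2 = 0.3537819 / 2 = 0.1769 m

0.1769 m


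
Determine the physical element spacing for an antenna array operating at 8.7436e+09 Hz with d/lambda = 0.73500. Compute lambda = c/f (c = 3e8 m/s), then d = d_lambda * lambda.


lambda = c / f = 3.0000e+08 / 8.7436e+09 = 0.03431081 m
d = 0.73500 * 0.03431081 = 0.02522 m

0.02522 m


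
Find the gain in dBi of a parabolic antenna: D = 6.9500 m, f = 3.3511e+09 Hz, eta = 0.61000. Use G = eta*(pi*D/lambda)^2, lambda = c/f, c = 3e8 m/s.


lambda = c / f = 3.0000e+08 / 3.3511e+09 = 0.08952284 m
G_linear = 0.61000 * (pi * 6.9500 / 0.08952284)^2 = 36285.36
G_dBi = 10 * log10(36285.36) = 45.60 dBi

45.60 dBi


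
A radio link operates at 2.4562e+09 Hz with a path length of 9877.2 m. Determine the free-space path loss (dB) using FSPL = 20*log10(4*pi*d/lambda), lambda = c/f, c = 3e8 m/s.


lambda = c / f = 3.0000e+08 / 2.4562e+09 = 0.1221399 m
FSPL = 20 * log10(4*pi*9877.2/0.1221399) = 120.1 dB

120.1 dB


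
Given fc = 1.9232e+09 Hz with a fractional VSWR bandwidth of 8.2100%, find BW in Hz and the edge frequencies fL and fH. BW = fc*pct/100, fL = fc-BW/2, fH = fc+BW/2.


BW = 1.9232e+09 * 8.2100/100 = 1.578947e+08 Hz
fL = 1.9232e+09 - 1.578947e+08/2 = 1.844e+09 Hz
fH = 1.9232e+09 + 1.578947e+08/2 = 2.002e+09 Hz

BW=1.579e+08 Hz, fL=1.844e+09 Hz, fH=2.002e+09 Hz


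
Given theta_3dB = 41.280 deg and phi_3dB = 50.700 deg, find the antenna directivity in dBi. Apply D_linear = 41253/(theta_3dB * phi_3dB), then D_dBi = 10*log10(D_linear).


D_linear = 41253 / (41.280 * 50.700) = 19.71097
D_dBi = 10 * log10(19.71097) = 12.95 dBi

12.95 dBi


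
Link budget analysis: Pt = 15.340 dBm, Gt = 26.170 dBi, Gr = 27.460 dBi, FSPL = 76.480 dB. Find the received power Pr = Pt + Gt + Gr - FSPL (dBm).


Pr = 15.340 + 26.170 + 27.460 - 76.480 = -7.51 dBm

-7.51 dBm


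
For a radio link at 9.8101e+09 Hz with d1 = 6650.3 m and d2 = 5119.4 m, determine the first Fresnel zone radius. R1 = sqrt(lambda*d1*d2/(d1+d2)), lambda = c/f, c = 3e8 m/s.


lambda = c / f = 3.0000e+08 / 9.8101e+09 = 0.03058073 m
R1 = sqrt(0.03058073 * 6650.3 * 5119.4 / (6650.3 + 5119.4)) = 9.405 m

9.405 m


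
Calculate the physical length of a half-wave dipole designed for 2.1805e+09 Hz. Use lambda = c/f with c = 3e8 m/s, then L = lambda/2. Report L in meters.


lambda = c / f = 3.0000e+08 / 2.1805e+09 = 0.1375831 m
L = lambda / 2 = 0.1375831 / 2 = 0.06879 m

0.06879 m


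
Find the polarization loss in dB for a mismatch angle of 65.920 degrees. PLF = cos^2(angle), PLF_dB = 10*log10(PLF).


PLF_linear = cos^2(65.920 deg) = 0.1664736
PLF_dB = 10 * log10(0.1664736) = -7.787 dB

-7.787 dB


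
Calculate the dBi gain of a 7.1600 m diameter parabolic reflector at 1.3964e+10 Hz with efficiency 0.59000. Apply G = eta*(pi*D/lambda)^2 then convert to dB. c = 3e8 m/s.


lambda = c / f = 3.0000e+08 / 1.3964e+10 = 0.02148382 m
G_linear = 0.59000 * (pi * 7.1600 / 0.02148382)^2 = 646777.3
G_dBi = 10 * log10(646777.3) = 58.11 dBi

58.11 dBi


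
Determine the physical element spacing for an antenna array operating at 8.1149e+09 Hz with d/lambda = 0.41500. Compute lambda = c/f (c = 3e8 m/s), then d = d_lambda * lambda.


lambda = c / f = 3.0000e+08 / 8.1149e+09 = 0.03696903 m
d = 0.41500 * 0.03696903 = 0.01534 m

0.01534 m


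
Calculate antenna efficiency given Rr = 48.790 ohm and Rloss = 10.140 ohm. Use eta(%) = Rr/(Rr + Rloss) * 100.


eta = 48.790 / (48.790 + 10.140) * 100 = 82.79%

82.79%


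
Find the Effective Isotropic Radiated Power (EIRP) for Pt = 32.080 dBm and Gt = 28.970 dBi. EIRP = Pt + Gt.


EIRP = Pt + Gt = 32.080 + 28.970 = 61.05 dBm

61.05 dBm


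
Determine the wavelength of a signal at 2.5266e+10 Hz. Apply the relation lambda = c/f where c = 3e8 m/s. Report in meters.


lambda = c / f = 3.0000e+08 / 2.5266e+10 = 0.01187 m

0.01187 m


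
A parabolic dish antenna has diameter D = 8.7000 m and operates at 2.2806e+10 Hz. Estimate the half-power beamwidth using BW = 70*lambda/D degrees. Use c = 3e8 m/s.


lambda = c / f = 3.0000e+08 / 2.2806e+10 = 0.01315443 m
BW = 70 * 0.01315443 / 8.7000 = 0.1058 deg

0.1058 deg


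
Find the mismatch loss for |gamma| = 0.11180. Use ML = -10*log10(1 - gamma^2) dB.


ML = -10 * log10(1 - 0.11180^2) = -10 * log10(0.98750076) = 0.05463 dB

0.05463 dB


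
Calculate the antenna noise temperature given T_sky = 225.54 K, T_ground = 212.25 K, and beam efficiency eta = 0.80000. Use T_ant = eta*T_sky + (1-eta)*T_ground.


T_ant = 0.80000 * 225.54 + (1 - 0.80000) * 212.25 = 222.9 K

222.9 K


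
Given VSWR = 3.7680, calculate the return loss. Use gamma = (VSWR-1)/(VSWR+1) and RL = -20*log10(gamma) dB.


gamma = (3.7680 - 1) / (3.7680 + 1) = 0.5805369
RL = -20 * log10(0.5805369) = 4.723 dB

4.723 dB


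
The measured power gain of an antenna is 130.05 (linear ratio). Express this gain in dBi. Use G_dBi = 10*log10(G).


G_dBi = 10 * log10(130.05) = 21.14 dBi

21.14 dBi


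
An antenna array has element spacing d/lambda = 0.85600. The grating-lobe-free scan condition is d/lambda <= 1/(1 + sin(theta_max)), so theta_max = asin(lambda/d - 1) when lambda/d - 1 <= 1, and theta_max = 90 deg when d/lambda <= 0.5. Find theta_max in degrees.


lambda/d - 1 = 1/0.85600 - 1 = 0.1682243
theta_max = asin(0.1682243) = 9.685 deg

9.685 deg


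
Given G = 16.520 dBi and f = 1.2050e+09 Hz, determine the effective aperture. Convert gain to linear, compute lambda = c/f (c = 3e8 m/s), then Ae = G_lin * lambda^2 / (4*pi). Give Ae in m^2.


lambda = c / f = 3.0000e+08 / 1.2050e+09 = 0.2489627 m
G_linear = 10^(16.520/10) = 44.87454
Ae = G_linear * lambda^2 / (4*pi) = 44.87454 * 0.2489627^2 / (4*pi) = 0.2213 m^2

0.2213 m^2


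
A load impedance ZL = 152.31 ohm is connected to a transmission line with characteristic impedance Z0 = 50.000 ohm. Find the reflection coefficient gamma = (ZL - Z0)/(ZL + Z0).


gamma = (152.31 - 50.000) / (152.31 + 50.000) = 0.5057

0.5057


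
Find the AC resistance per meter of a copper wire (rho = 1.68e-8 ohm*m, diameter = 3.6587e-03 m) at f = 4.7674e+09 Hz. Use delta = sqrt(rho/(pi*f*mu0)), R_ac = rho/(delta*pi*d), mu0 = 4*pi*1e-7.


delta = sqrt(1.68e-8 / (pi * 4.7674e+09 * 4*pi*1e-7)) = 9.447871e-07 m
R_ac = 1.68e-8 / (9.447871e-07 * pi * 3.6587e-03) = 1.547 ohm/m

1.547 ohm/m
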